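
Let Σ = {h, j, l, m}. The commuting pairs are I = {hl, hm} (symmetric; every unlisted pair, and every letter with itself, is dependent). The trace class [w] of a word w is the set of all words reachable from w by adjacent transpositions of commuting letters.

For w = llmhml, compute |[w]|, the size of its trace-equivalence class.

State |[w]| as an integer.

drop 0:l onto floor
drop 1:l onto {0:l}
drop 2:m onto {1:l}
drop 3:h onto floor
drop 4:m onto {2:m}
drop 5:l onto {4:m}
ground layer = {0:l, 3:h}
drop-orders for the pieces not yet dropped (sum over which currently-grounded one goes next):
  1 to go: {3} 1  {5} 1
  2 to go: {3,5} 2  {4,5} 1
  3 to go: {2,4,5} 1  {3,4,5} 3
  4 to go: {1,2,4,5} 1  {2,3,4,5} 4
  if 0:l drops first: 5 orders
  if 3:h drops first: 1 orders
heap linearizations: 6

6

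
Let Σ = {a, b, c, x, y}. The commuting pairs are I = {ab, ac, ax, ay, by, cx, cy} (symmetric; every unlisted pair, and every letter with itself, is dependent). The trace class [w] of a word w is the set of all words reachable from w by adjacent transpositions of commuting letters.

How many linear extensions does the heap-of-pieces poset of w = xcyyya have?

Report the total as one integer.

30

piece 0:x — minimal
piece 1:c — minimal
piece 2:y rests on {0:x}
piece 3:y rests on {2:y}
piece 4:y rests on {3:y}
piece 5:a — minimal
minimal pieces: {0:x, 1:c, 5:a}
ways to finish when only these pieces remain (= sum over removing one remaining piece with nothing left below it):
  1 left: {1}→1  {4}→1  {5}→1
  2 left: {1,4}→2  {1,5}→2  {3,4}→1  {4,5}→2
  3 left: {1,3,4}→3  {1,4,5}→6  {2,3,4}→1  {3,4,5}→3
  4 left: {0,2,3,4}→1  {1,2,3,4}→4  {1,3,4,5}→12  {2,3,4,5}→4
  placing 0:x first → 20 extensions
  placing 1:c first → 5 extensions
  placing 5:a first → 5 extensions
total linear extensions = 30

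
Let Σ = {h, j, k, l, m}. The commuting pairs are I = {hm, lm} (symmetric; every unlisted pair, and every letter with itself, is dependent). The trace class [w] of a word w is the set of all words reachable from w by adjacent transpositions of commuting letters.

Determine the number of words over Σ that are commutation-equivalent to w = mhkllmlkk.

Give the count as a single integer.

piece 0:m — minimal
piece 1:h — minimal
piece 2:k rests on {0:m, 1:h}
piece 3:l rests on {2:k}
piece 4:l rests on {3:l}
piece 5:m rests on {2:k}
piece 6:l rests on {4:l}
piece 7:k rests on {5:m, 6:l}
piece 8:k rests on {7:k}
minimal pieces: {0:m, 1:h}
ways to finish when only these pieces remain (= sum over removing one remaining piece with nothing left below it):
  1 left: {8}→1
  2 left: {7,8}→1
  3 left: {5,7,8}→1  {6,7,8}→1
  4 left: {4,6,7,8}→1  {5,6,7,8}→2
  5 left: {3,4,6,7,8}→1  {4,5,6,7,8}→3
  6 left: {3,4,5,6,7,8}→4
  7 left: {2,3,4,5,6,7,8}→4
  placing 0:m first → 4 extensions
  placing 1:h first → 4 extensions
total linear extensions = 8

8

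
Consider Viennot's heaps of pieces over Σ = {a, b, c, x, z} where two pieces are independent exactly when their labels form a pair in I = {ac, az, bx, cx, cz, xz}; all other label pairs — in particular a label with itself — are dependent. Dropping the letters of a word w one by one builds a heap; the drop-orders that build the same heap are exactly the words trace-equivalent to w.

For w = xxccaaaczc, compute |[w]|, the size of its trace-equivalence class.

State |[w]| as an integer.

drop 0:x onto floor
drop 1:x onto {0:x}
drop 2:c onto floor
drop 3:c onto {2:c}
drop 4:a onto {1:x}
drop 5:a onto {4:a}
drop 6:a onto {5:a}
drop 7:c onto {3:c}
drop 8:z onto floor
drop 9:c onto {7:c}
ground layer = {0:x, 2:c, 8:z}
drop-orders for the pieces not yet dropped (sum over which currently-grounded one goes next):
  1 to go: {6} 1  {8} 1  {9} 1
  2 to go: {5,6} 1  {6,8} 2  {6,9} 2  {7,9} 1  {8,9} 2
  3 to go: {3,7,9} 1  {4,5,6} 1  {5,6,8} 3  {5,6,9} 3  {6,7,9} 3  {6,8,9} 6  {7,8,9} 3
  4 to go: {1,4,5,6} 1  {2,3,7,9} 1  {3,6,7,9} 4  {3,7,8,9} 4  {4,5,6,8} 4  {4,5,6,9} 4  {5,6,7,9} 6  {5,6,8,9} 12  {6,7,8,9} 12
  5 to go: {0,1,4,5,6} 1  {1,4,5,6,8} 5  {1,4,5,6,9} 5  {2,3,6,7,9} 5  {2,3,7,8,9} 5  {3,5,6,7,9} 10  {3,6,7,8,9} 20  {4,5,6,7,9} 10  {4,5,6,8,9} 20  {5,6,7,8,9} 30
  6 to go: {0,1,4,5,6,8} 6  {0,1,4,5,6,9} 6  {1,4,5,6,7,9} 15  {1,4,5,6,8,9} 30  {2,3,5,6,7,9} 15  {2,3,6,7,8,9} 30  {3,4,5,6,7,9} 20  {3,5,6,7,8,9} 60  {4,5,6,7,8,9} 60
  7 to go: {0,1,4,5,6,7,9} 21  {0,1,4,5,6,8,9} 42  {1,3,4,5,6,7,9} 35  {1,4,5,6,7,8,9} 105  {2,3,4,5,6,7,9} 35  {2,3,5,6,7,8,9} 105  {3,4,5,6,7,8,9} 140
  8 to go: {0,1,3,4,5,6,7,9} 56  {0,1,4,5,6,7,8,9} 168  {1,2,3,4,5,6,7,9} 70  {1,3,4,5,6,7,8,9} 280  {2,3,4,5,6,7,8,9} 280
  if 0:x drops first: 630 orders
  if 2:c drops first: 504 orders
  if 8:z drops first: 126 orders
heap linearizations: 1260

1260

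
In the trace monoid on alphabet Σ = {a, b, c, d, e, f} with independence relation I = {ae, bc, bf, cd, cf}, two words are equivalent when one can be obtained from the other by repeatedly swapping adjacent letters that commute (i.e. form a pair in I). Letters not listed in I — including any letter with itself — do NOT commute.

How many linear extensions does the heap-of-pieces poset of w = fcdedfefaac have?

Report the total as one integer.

0(f) covers ∅
1(c) covers ∅
2(d) covers 0:f
3(e) covers 1:c, 2:d
4(d) covers 3:e
5(f) covers 4:d
6(e) covers 5:f
7(f) covers 6:e
8(a) covers 7:f
9(a) covers 8:a
10(c) covers 9:a
floor of heap: 0:f, 1:c
completions by unplaced set U, small U first (add the entries for U minus each lowest piece of U):
  |U|=1: {10}:1
  |U|=2: {9,10}:1
  |U|=3: {8,9,10}:1
  |U|=4: {7,8,9,10}:1
  |U|=5: {6,7,8,9,10}:1
  |U|=6: {5,6,7,8,9,10}:1
  |U|=7: {4,5,6,7,8,9,10}:1
  |U|=8: {3,4,5,6,7,8,9,10}:1
  |U|=9: {1,3,4,5,6,7,8,9,10}:1  {2,3,4,5,6,7,8,9,10}:1
  start at 0(f): 2
  start at 1(c): 1
sum over floor = 3

3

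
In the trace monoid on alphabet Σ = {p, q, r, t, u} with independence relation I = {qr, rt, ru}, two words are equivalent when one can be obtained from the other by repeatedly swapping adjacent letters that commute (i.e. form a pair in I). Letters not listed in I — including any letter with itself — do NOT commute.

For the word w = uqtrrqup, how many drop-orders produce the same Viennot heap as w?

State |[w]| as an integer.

21

#0=u has no predecessor
#1=q depends on [0:u]
#2=t depends on [1:q]
#3=r has no predecessor
#4=r depends on [3:r]
#5=q depends on [2:t]
#6=u depends on [5:q]
#7=p depends on [4:r, 6:u]
sources: [0:u, 3:r]
N(rest) = Σ N(rest − s) over sources s of rest; N(one piece) = 1:
  size 1 → [7]=1
  size 2 → [4,7]=1  [6,7]=1
  size 3 → [3,4,7]=1  [4,6,7]=2  [5,6,7]=1
  size 4 → [2,5,6,7]=1  [3,4,6,7]=3  [4,5,6,7]=3
  size 5 → [1,2,5,6,7]=1  [2,4,5,6,7]=4  [3,4,5,6,7]=6
  size 6 → [0,1,2,5,6,7]=1  [1,2,4,5,6,7]=5  [2,3,4,5,6,7]=10
  first=0(u) contributes 15
  first=3(r) contributes 6
|[w]| = 21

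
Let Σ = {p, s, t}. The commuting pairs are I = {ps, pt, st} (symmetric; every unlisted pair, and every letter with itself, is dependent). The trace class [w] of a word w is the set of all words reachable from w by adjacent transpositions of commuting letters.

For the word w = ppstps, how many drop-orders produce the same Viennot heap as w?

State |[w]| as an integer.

60

drop 0:p onto floor
drop 1:p onto {0:p}
drop 2:s onto floor
drop 3:t onto floor
drop 4:p onto {1:p}
drop 5:s onto {2:s}
ground layer = {0:p, 2:s, 3:t}
drop-orders for the pieces not yet dropped (sum over which currently-grounded one goes next):
  1 to go: {3} 1  {4} 1  {5} 1
  2 to go: {1,4} 1  {2,5} 1  {3,4} 2  {3,5} 2  {4,5} 2
  3 to go: {0,1,4} 1  {1,3,4} 3  {1,4,5} 3  {2,3,5} 3  {2,4,5} 3  {3,4,5} 6
  4 to go: {0,1,3,4} 4  {0,1,4,5} 4  {1,2,4,5} 6  {1,3,4,5} 12  {2,3,4,5} 12
  if 0:p drops first: 30 orders
  if 2:s drops first: 20 orders
  if 3:t drops first: 10 orders
heap linearizations: 60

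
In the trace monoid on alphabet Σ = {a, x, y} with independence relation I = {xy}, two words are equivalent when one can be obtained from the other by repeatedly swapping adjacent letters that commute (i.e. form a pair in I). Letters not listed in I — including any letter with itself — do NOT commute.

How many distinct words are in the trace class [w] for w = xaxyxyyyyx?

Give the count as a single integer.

piece 0:x — minimal
piece 1:a rests on {0:x}
piece 2:x rests on {1:a}
piece 3:y rests on {1:a}
piece 4:x rests on {2:x}
piece 5:y rests on {3:y}
piece 6:y rests on {5:y}
piece 7:y rests on {6:y}
piece 8:y rests on {7:y}
piece 9:x rests on {4:x}
minimal pieces: {0:x}
ways to finish when only these pieces remain (= sum over removing one remaining piece with nothing left below it):
  1 left: {8}→1  {9}→1
  2 left: {4,9}→1  {7,8}→1  {8,9}→2
  3 left: {2,4,9}→1  {4,8,9}→3  {6,7,8}→1  {7,8,9}→3
  4 left: {2,4,8,9}→4  {4,7,8,9}→6  {5,6,7,8}→1  {6,7,8,9}→4
  5 left: {2,4,7,8,9}→10  {3,5,6,7,8}→1  {4,6,7,8,9}→10  {5,6,7,8,9}→5
  6 left: {2,4,6,7,8,9}→20  {3,5,6,7,8,9}→6  {4,5,6,7,8,9}→15
  7 left: {2,4,5,6,7,8,9}→35  {3,4,5,6,7,8,9}→21
  8 left: {2,3,4,5,6,7,8,9}→56
  placing 0:x first → 56 extensions

56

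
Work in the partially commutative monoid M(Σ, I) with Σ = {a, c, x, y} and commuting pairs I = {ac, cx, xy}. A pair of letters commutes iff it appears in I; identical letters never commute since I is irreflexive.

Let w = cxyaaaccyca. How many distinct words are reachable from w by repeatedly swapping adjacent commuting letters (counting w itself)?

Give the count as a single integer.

70

piece 0:c — minimal
piece 1:x — minimal
piece 2:y rests on {0:c}
piece 3:a rests on {1:x, 2:y}
piece 4:a rests on {3:a}
piece 5:a rests on {4:a}
piece 6:c rests on {2:y}
piece 7:c rests on {6:c}
piece 8:y rests on {5:a, 7:c}
piece 9:c rests on {8:y}
piece 10:a rests on {8:y}
minimal pieces: {0:c, 1:x}
ways to finish when only these pieces remain (= sum over removing one remaining piece with nothing left below it):
  1 left: {9}→1  {10}→1
  2 left: {9,10}→2
  3 left: {8,9,10}→2
  4 left: {5,8,9,10}→2  {7,8,9,10}→2
  5 left: {4,5,8,9,10}→2  {5,7,8,9,10}→4  {6,7,8,9,10}→2
  6 left: {3,4,5,8,9,10}→2  {4,5,7,8,9,10}→6  {5,6,7,8,9,10}→6
  7 left: {1,3,4,5,8,9,10}→2  {3,4,5,7,8,9,10}→8  {4,5,6,7,8,9,10}→12
  8 left: {1,3,4,5,7,8,9,10}→10  {3,4,5,6,7,8,9,10}→20
  9 left: {1,3,4,5,6,7,8,9,10}→30  {2,3,4,5,6,7,8,9,10}→20
  placing 0:c first → 50 extensions
  placing 1:x first → 20 extensions
total linear extensions = 70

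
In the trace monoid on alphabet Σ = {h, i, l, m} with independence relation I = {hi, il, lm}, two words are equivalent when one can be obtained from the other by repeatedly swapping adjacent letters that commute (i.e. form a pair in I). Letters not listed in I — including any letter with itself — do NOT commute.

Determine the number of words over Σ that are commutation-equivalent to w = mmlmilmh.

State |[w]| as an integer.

21

#0=m has no predecessor
#1=m depends on [0:m]
#2=l has no predecessor
#3=m depends on [1:m]
#4=i depends on [3:m]
#5=l depends on [2:l]
#6=m depends on [4:i]
#7=h depends on [5:l, 6:m]
sources: [0:m, 2:l]
N(rest) = Σ N(rest − s) over sources s of rest; N(one piece) = 1:
  size 1 → [7]=1
  size 2 → [5,7]=1  [6,7]=1
  size 3 → [2,5,7]=1  [4,6,7]=1  [5,6,7]=2
  size 4 → [2,5,6,7]=3  [3,4,6,7]=1  [4,5,6,7]=3
  size 5 → [1,3,4,6,7]=1  [2,4,5,6,7]=6  [3,4,5,6,7]=4
  size 6 → [0,1,3,4,6,7]=1  [1,3,4,5,6,7]=5  [2,3,4,5,6,7]=10
  first=0(m) contributes 15
  first=2(l) contributes 6
|[w]| = 21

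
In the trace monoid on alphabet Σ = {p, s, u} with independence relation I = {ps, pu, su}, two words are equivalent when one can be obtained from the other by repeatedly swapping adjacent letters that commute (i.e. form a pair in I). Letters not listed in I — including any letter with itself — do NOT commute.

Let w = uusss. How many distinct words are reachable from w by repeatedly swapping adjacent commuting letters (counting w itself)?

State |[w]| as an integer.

10

0(u) covers ∅
1(u) covers 0:u
2(s) covers ∅
3(s) covers 2:s
4(s) covers 3:s
floor of heap: 0:u, 2:s
completions by unplaced set U, small U first (add the entries for U minus each lowest piece of U):
  |U|=1: {1}:1  {4}:1
  |U|=2: {0,1}:1  {1,4}:2  {3,4}:1
  |U|=3: {0,1,4}:3  {1,3,4}:3  {2,3,4}:1
  start at 0(u): 4
  start at 2(s): 6
sum over floor = 10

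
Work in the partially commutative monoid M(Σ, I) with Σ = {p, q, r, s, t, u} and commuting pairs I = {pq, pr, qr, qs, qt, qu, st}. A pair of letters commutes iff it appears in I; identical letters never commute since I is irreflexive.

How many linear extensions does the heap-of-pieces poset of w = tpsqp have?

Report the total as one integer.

drop 0:t onto floor
drop 1:p onto {0:t}
drop 2:s onto {1:p}
drop 3:q onto floor
drop 4:p onto {2:s}
ground layer = {0:t, 3:q}
drop-orders for the pieces not yet dropped (sum over which currently-grounded one goes next):
  1 to go: {3} 1  {4} 1
  2 to go: {2,4} 1  {3,4} 2
  3 to go: {1,2,4} 1  {2,3,4} 3
  if 0:t drops first: 4 orders
  if 3:q drops first: 1 orders
heap linearizations: 5

5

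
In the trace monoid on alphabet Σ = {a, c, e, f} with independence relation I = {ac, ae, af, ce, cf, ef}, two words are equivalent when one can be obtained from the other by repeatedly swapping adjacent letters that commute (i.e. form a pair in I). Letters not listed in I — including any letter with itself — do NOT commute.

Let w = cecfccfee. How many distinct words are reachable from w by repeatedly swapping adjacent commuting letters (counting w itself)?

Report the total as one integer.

1260

piece 0:c — minimal
piece 1:e — minimal
piece 2:c rests on {0:c}
piece 3:f — minimal
piece 4:c rests on {2:c}
piece 5:c rests on {4:c}
piece 6:f rests on {3:f}
piece 7:e rests on {1:e}
piece 8:e rests on {7:e}
minimal pieces: {0:c, 1:e, 3:f}
ways to finish when only these pieces remain (= sum over removing one remaining piece with nothing left below it):
  1 left: {5}→1  {6}→1  {8}→1
  2 left: {3,6}→1  {4,5}→1  {5,6}→2  {5,8}→2  {6,8}→2  {7,8}→1
  3 left: {1,7,8}→1  {2,4,5}→1  {3,5,6}→3  {3,6,8}→3  {4,5,6}→3  {4,5,8}→3  {5,6,8}→6  {5,7,8}→3  {6,7,8}→3
  4 left: {0,2,4,5}→1  {1,5,7,8}→4  {1,6,7,8}→4  {2,4,5,6}→4  {2,4,5,8}→4  {3,4,5,6}→6  {3,5,6,8}→12  {3,6,7,8}→6  {4,5,6,8}→12  {4,5,7,8}→6  {5,6,7,8}→12
  5 left: {0,2,4,5,6}→5  {0,2,4,5,8}→5  {1,3,6,7,8}→10  {1,4,5,7,8}→10  {1,5,6,7,8}→20  {2,3,4,5,6}→10  {2,4,5,6,8}→20  {2,4,5,7,8}→10  {3,4,5,6,8}→30  {3,5,6,7,8}→30  {4,5,6,7,8}→30
  6 left: {0,2,3,4,5,6}→15  {0,2,4,5,6,8}→30  {0,2,4,5,7,8}→15  {1,2,4,5,7,8}→20  {1,3,5,6,7,8}→60  {1,4,5,6,7,8}→60  {2,3,4,5,6,8}→60  {2,4,5,6,7,8}→60  {3,4,5,6,7,8}→90
  7 left: {0,1,2,4,5,7,8}→35  {0,2,3,4,5,6,8}→105  {0,2,4,5,6,7,8}→105  {1,2,4,5,6,7,8}→140  {1,3,4,5,6,7,8}→210  {2,3,4,5,6,7,8}→210
  placing 0:c first → 560 extensions
  placing 1:e first → 420 extensions
  placing 3:f first → 280 extensions
total linear extensions = 1260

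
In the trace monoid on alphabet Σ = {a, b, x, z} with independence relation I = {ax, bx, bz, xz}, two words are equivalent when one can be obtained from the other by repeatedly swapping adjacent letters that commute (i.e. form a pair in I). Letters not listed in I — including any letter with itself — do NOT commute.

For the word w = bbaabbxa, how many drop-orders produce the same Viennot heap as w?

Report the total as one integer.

8

0(b) covers ∅
1(b) covers 0:b
2(a) covers 1:b
3(a) covers 2:a
4(b) covers 3:a
5(b) covers 4:b
6(x) covers ∅
7(a) covers 5:b
floor of heap: 0:b, 6:x
completions by unplaced set U, small U first (add the entries for U minus each lowest piece of U):
  |U|=1: {6}:1  {7}:1
  |U|=2: {5,7}:1  {6,7}:2
  |U|=3: {4,5,7}:1  {5,6,7}:3
  |U|=4: {3,4,5,7}:1  {4,5,6,7}:4
  |U|=5: {2,3,4,5,7}:1  {3,4,5,6,7}:5
  |U|=6: {1,2,3,4,5,7}:1  {2,3,4,5,6,7}:6
  start at 0(b): 7
  start at 6(x): 1
sum over floor = 8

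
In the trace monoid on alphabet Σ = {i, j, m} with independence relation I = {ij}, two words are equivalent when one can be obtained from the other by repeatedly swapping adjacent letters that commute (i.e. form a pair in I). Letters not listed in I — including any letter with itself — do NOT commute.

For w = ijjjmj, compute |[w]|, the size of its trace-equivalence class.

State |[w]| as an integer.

4

0(i) covers ∅
1(j) covers ∅
2(j) covers 1:j
3(j) covers 2:j
4(m) covers 0:i, 3:j
5(j) covers 4:m
floor of heap: 0:i, 1:j
completions by unplaced set U, small U first (add the entries for U minus each lowest piece of U):
  |U|=1: {5}:1
  |U|=2: {4,5}:1
  |U|=3: {0,4,5}:1  {3,4,5}:1
  |U|=4: {0,3,4,5}:2  {2,3,4,5}:1
  start at 0(i): 1
  start at 1(j): 3
sum over floor = 4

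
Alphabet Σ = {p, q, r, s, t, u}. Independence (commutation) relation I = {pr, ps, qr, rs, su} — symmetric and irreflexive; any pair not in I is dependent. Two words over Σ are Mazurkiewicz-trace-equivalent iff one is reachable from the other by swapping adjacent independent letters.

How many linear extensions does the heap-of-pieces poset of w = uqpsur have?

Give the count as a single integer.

0(u) covers ∅
1(q) covers 0:u
2(p) covers 1:q
3(s) covers 1:q
4(u) covers 2:p
5(r) covers 4:u
floor of heap: 0:u
completions by unplaced set U, small U first (add the entries for U minus each lowest piece of U):
  |U|=1: {3}:1  {5}:1
  |U|=2: {3,5}:2  {4,5}:1
  |U|=3: {2,4,5}:1  {3,4,5}:3
  |U|=4: {2,3,4,5}:4
  start at 0(u): 4

4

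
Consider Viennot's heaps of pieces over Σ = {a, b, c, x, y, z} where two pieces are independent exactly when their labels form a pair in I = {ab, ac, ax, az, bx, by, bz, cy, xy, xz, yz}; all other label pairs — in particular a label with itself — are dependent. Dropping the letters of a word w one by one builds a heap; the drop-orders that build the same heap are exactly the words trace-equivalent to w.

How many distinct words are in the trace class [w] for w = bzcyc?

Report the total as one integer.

#0=b has no predecessor
#1=z has no predecessor
#2=c depends on [0:b, 1:z]
#3=y has no predecessor
#4=c depends on [2:c]
sources: [0:b, 1:z, 3:y]
N(rest) = Σ N(rest − s) over sources s of rest; N(one piece) = 1:
  size 1 → [3]=1  [4]=1
  size 2 → [2,4]=1  [3,4]=2
  size 3 → [0,2,4]=1  [1,2,4]=1  [2,3,4]=3
  first=0(b) contributes 4
  first=1(z) contributes 4
  first=3(y) contributes 2
|[w]| = 10

10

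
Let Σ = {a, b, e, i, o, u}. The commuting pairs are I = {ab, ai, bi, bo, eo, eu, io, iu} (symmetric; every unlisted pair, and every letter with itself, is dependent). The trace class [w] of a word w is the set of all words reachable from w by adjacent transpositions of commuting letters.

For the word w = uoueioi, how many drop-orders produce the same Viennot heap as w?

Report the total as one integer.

0(u) covers ∅
1(o) covers 0:u
2(u) covers 1:o
3(e) covers ∅
4(i) covers 3:e
5(o) covers 2:u
6(i) covers 4:i
floor of heap: 0:u, 3:e
completions by unplaced set U, small U first (add the entries for U minus each lowest piece of U):
  |U|=1: {5}:1  {6}:1
  |U|=2: {2,5}:1  {4,6}:1  {5,6}:2
  |U|=3: {1,2,5}:1  {2,5,6}:3  {3,4,6}:1  {4,5,6}:3
  |U|=4: {0,1,2,5}:1  {1,2,5,6}:4  {2,4,5,6}:6  {3,4,5,6}:4
  |U|=5: {0,1,2,5,6}:5  {1,2,4,5,6}:10  {2,3,4,5,6}:10
  start at 0(u): 20
  start at 3(e): 15
sum over floor = 35

35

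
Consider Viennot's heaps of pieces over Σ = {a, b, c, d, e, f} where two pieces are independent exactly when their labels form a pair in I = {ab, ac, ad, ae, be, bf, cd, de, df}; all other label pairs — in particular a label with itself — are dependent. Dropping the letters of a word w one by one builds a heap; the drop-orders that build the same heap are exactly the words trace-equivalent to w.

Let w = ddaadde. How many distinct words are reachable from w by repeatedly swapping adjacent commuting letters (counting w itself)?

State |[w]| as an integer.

drop 0:d onto floor
drop 1:d onto {0:d}
drop 2:a onto floor
drop 3:a onto {2:a}
drop 4:d onto {1:d}
drop 5:d onto {4:d}
drop 6:e onto floor
ground layer = {0:d, 2:a, 6:e}
drop-orders for the pieces not yet dropped (sum over which currently-grounded one goes next):
  1 to go: {3} 1  {5} 1  {6} 1
  2 to go: {2,3} 1  {3,5} 2  {3,6} 2  {4,5} 1  {5,6} 2
  3 to go: {1,4,5} 1  {2,3,5} 3  {2,3,6} 3  {3,4,5} 3  {3,5,6} 6  {4,5,6} 3
  4 to go: {0,1,4,5} 1  {1,3,4,5} 4  {1,4,5,6} 4  {2,3,4,5} 6  {2,3,5,6} 12  {3,4,5,6} 12
  5 to go: {0,1,3,4,5} 5  {0,1,4,5,6} 5  {1,2,3,4,5} 10  {1,3,4,5,6} 20  {2,3,4,5,6} 30
  if 0:d drops first: 60 orders
  if 2:a drops first: 30 orders
  if 6:e drops first: 15 orders
heap linearizations: 105

105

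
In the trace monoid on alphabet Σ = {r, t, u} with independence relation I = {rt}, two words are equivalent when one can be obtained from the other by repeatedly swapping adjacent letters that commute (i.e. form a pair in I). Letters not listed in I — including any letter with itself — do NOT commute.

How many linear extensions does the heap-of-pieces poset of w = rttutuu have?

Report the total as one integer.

drop 0:r onto floor
drop 1:t onto floor
drop 2:t onto {1:t}
drop 3:u onto {0:r, 2:t}
drop 4:t onto {3:u}
drop 5:u onto {4:t}
drop 6:u onto {5:u}
ground layer = {0:r, 1:t}
drop-orders for the pieces not yet dropped (sum over which currently-grounded one goes next):
  1 to go: {6} 1
  2 to go: {5,6} 1
  3 to go: {4,5,6} 1
  4 to go: {3,4,5,6} 1
  5 to go: {0,3,4,5,6} 1  {2,3,4,5,6} 1
  if 0:r drops first: 1 orders
  if 1:t drops first: 2 orders
heap linearizations: 3

3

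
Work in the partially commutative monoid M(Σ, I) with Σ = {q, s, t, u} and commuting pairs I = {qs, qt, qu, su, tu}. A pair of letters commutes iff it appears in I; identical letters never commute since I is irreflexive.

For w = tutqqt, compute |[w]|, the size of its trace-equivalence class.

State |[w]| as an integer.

60

drop 0:t onto floor
drop 1:u onto floor
drop 2:t onto {0:t}
drop 3:q onto floor
drop 4:q onto {3:q}
drop 5:t onto {2:t}
ground layer = {0:t, 1:u, 3:q}
drop-orders for the pieces not yet dropped (sum over which currently-grounded one goes next):
  1 to go: {1} 1  {4} 1  {5} 1
  2 to go: {1,4} 2  {1,5} 2  {2,5} 1  {3,4} 1  {4,5} 2
  3 to go: {0,2,5} 1  {1,2,5} 3  {1,3,4} 3  {1,4,5} 6  {2,4,5} 3  {3,4,5} 3
  4 to go: {0,1,2,5} 4  {0,2,4,5} 4  {1,2,4,5} 12  {1,3,4,5} 12  {2,3,4,5} 6
  if 0:t drops first: 30 orders
  if 1:u drops first: 10 orders
  if 3:q drops first: 20 orders
heap linearizations: 60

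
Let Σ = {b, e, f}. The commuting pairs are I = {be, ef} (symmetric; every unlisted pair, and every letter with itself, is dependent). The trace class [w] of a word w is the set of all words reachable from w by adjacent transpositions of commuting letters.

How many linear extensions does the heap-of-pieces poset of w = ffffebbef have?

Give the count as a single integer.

0(f) covers ∅
1(f) covers 0:f
2(f) covers 1:f
3(f) covers 2:f
4(e) covers ∅
5(b) covers 3:f
6(b) covers 5:b
7(e) covers 4:e
8(f) covers 6:b
floor of heap: 0:f, 4:e
completions by unplaced set U, small U first (add the entries for U minus each lowest piece of U):
  |U|=1: {7}:1  {8}:1
  |U|=2: {4,7}:1  {6,8}:1  {7,8}:2
  |U|=3: {4,7,8}:3  {5,6,8}:1  {6,7,8}:3
  |U|=4: {3,5,6,8}:1  {4,6,7,8}:6  {5,6,7,8}:4
  |U|=5: {2,3,5,6,8}:1  {3,5,6,7,8}:5  {4,5,6,7,8}:10
  |U|=6: {1,2,3,5,6,8}:1  {2,3,5,6,7,8}:6  {3,4,5,6,7,8}:15
  |U|=7: {0,1,2,3,5,6,8}:1  {1,2,3,5,6,7,8}:7  {2,3,4,5,6,7,8}:21
  start at 0(f): 28
  start at 4(e): 8
sum over floor = 36

36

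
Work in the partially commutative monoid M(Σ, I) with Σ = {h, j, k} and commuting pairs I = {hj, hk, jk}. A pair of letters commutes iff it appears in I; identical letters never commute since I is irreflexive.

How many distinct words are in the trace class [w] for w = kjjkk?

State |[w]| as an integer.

piece 0:k — minimal
piece 1:j — minimal
piece 2:j rests on {1:j}
piece 3:k rests on {0:k}
piece 4:k rests on {3:k}
minimal pieces: {0:k, 1:j}
ways to finish when only these pieces remain (= sum over removing one remaining piece with nothing left below it):
  1 left: {2}→1  {4}→1
  2 left: {1,2}→1  {2,4}→2  {3,4}→1
  3 left: {0,3,4}→1  {1,2,4}→3  {2,3,4}→3
  placing 0:k first → 6 extensions
  placing 1:j first → 4 extensions
total linear extensions = 10

10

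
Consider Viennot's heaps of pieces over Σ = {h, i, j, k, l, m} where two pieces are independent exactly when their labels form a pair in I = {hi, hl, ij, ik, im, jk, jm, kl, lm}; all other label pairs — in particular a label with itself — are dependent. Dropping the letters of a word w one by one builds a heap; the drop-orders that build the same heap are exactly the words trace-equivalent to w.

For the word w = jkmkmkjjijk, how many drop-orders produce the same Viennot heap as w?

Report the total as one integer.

piece 0:j — minimal
piece 1:k — minimal
piece 2:m rests on {1:k}
piece 3:k rests on {2:m}
piece 4:m rests on {3:k}
piece 5:k rests on {4:m}
piece 6:j rests on {0:j}
piece 7:j rests on {6:j}
piece 8:i — minimal
piece 9:j rests on {7:j}
piece 10:k rests on {5:k}
minimal pieces: {0:j, 1:k, 8:i}
ways to finish when only these pieces remain (= sum over removing one remaining piece with nothing left below it):
  1 left: {8}→1  {9}→1  {10}→1
  2 left: {5,10}→1  {7,9}→1  {8,9}→2  {8,10}→2  {9,10}→2
  3 left: {4,5,10}→1  {5,8,10}→3  {5,9,10}→3  {6,7,9}→1  {7,8,9}→3  {7,9,10}→3  {8,9,10}→6
  4 left: {0,6,7,9}→1  {3,4,5,10}→1  {4,5,8,10}→4  {4,5,9,10}→4  {5,7,9,10}→6  {5,8,9,10}→12  {6,7,8,9}→4  {6,7,9,10}→4  {7,8,9,10}→12
  5 left: {0,6,7,8,9}→5  {0,6,7,9,10}→5  {2,3,4,5,10}→1  {3,4,5,8,10}→5  {3,4,5,9,10}→5  {4,5,7,9,10}→10  {4,5,8,9,10}→20  {5,6,7,9,10}→10  {5,7,8,9,10}→30  {6,7,8,9,10}→20
  6 left: {0,5,6,7,9,10}→15  {0,6,7,8,9,10}→30  {1,2,3,4,5,10}→1  {2,3,4,5,8,10}→6  {2,3,4,5,9,10}→6  {3,4,5,7,9,10}→15  {3,4,5,8,9,10}→30  {4,5,6,7,9,10}→20  {4,5,7,8,9,10}→60  {5,6,7,8,9,10}→60
  7 left: {0,4,5,6,7,9,10}→35  {0,5,6,7,8,9,10}→105  {1,2,3,4,5,8,10}→7  {1,2,3,4,5,9,10}→7  {2,3,4,5,7,9,10}→21  {2,3,4,5,8,9,10}→42  {3,4,5,6,7,9,10}→35  {3,4,5,7,8,9,10}→105  {4,5,6,7,8,9,10}→140
  8 left: {0,3,4,5,6,7,9,10}→70  {0,4,5,6,7,8,9,10}→280  {1,2,3,4,5,7,9,10}→28  {1,2,3,4,5,8,9,10}→56  {2,3,4,5,6,7,9,10}→56  {2,3,4,5,7,8,9,10}→168  {3,4,5,6,7,8,9,10}→280
  9 left: {0,2,3,4,5,6,7,9,10}→126  {0,3,4,5,6,7,8,9,10}→630  {1,2,3,4,5,6,7,9,10}→84  {1,2,3,4,5,7,8,9,10}→252  {2,3,4,5,6,7,8,9,10}→504
  placing 0:j first → 840 extensions
  placing 1:k first → 1260 extensions
  placing 8:i first → 210 extensions
total linear extensions = 2310

2310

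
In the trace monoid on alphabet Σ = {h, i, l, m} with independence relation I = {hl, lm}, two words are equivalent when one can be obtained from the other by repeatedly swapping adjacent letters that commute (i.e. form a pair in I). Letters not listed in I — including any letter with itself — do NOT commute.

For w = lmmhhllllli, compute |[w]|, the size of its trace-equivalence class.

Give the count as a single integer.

piece 0:l — minimal
piece 1:m — minimal
piece 2:m rests on {1:m}
piece 3:h rests on {2:m}
piece 4:h rests on {3:h}
piece 5:l rests on {0:l}
piece 6:l rests on {5:l}
piece 7:l rests on {6:l}
piece 8:l rests on {7:l}
piece 9:l rests on {8:l}
piece 10:i rests on {4:h, 9:l}
minimal pieces: {0:l, 1:m}
ways to finish when only these pieces remain (= sum over removing one remaining piece with nothing left below it):
  1 left: {10}→1
  2 left: {4,10}→1  {9,10}→1
  3 left: {3,4,10}→1  {4,9,10}→2  {8,9,10}→1
  4 left: {2,3,4,10}→1  {3,4,9,10}→3  {4,8,9,10}→3  {7,8,9,10}→1
  5 left: {1,2,3,4,10}→1  {2,3,4,9,10}→4  {3,4,8,9,10}→6  {4,7,8,9,10}→4  {6,7,8,9,10}→1
  6 left: {1,2,3,4,9,10}→5  {2,3,4,8,9,10}→10  {3,4,7,8,9,10}→10  {4,6,7,8,9,10}→5  {5,6,7,8,9,10}→1
  7 left: {0,5,6,7,8,9,10}→1  {1,2,3,4,8,9,10}→15  {2,3,4,7,8,9,10}→20  {3,4,6,7,8,9,10}→15  {4,5,6,7,8,9,10}→6
  8 left: {0,4,5,6,7,8,9,10}→7  {1,2,3,4,7,8,9,10}→35  {2,3,4,6,7,8,9,10}→35  {3,4,5,6,7,8,9,10}→21
  9 left: {0,3,4,5,6,7,8,9,10}→28  {1,2,3,4,6,7,8,9,10}→70  {2,3,4,5,6,7,8,9,10}→56
  placing 0:l first → 126 extensions
  placing 1:m first → 84 extensions
total linear extensions = 210

210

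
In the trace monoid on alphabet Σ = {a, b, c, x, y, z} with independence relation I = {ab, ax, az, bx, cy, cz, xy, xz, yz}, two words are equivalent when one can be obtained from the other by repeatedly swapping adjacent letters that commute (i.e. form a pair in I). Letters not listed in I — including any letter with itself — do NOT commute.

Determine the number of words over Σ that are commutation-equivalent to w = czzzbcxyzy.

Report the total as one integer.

piece 0:c — minimal
piece 1:z — minimal
piece 2:z rests on {1:z}
piece 3:z rests on {2:z}
piece 4:b rests on {0:c, 3:z}
piece 5:c rests on {4:b}
piece 6:x rests on {5:c}
piece 7:y rests on {4:b}
piece 8:z rests on {4:b}
piece 9:y rests on {7:y}
minimal pieces: {0:c, 1:z}
ways to finish when only these pieces remain (= sum over removing one remaining piece with nothing left below it):
  1 left: {6}→1  {8}→1  {9}→1
  2 left: {5,6}→1  {6,8}→2  {6,9}→2  {7,9}→1  {8,9}→2
  3 left: {5,6,8}→3  {5,6,9}→3  {6,7,9}→3  {6,8,9}→6  {7,8,9}→3
  4 left: {5,6,7,9}→6  {5,6,8,9}→12  {6,7,8,9}→12
  5 left: {5,6,7,8,9}→30
  6 left: {4,5,6,7,8,9}→30
  7 left: {0,4,5,6,7,8,9}→30  {3,4,5,6,7,8,9}→30
  8 left: {0,3,4,5,6,7,8,9}→60  {2,3,4,5,6,7,8,9}→30
  placing 0:c first → 30 extensions
  placing 1:z first → 90 extensions
total linear extensions = 120

120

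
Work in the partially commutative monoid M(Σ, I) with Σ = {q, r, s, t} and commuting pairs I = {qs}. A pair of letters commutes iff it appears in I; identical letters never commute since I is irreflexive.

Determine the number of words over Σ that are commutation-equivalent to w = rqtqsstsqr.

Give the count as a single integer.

drop 0:r onto floor
drop 1:q onto {0:r}
drop 2:t onto {1:q}
drop 3:q onto {2:t}
drop 4:s onto {2:t}
drop 5:s onto {4:s}
drop 6:t onto {3:q, 5:s}
drop 7:s onto {6:t}
drop 8:q onto {6:t}
drop 9:r onto {7:s, 8:q}
ground layer = {0:r}
drop-orders for the pieces not yet dropped (sum over which currently-grounded one goes next):
  1 to go: {9} 1
  2 to go: {7,9} 1  {8,9} 1
  3 to go: {7,8,9} 2
  4 to go: {6,7,8,9} 2
  5 to go: {3,6,7,8,9} 2  {5,6,7,8,9} 2
  6 to go: {3,5,6,7,8,9} 4  {4,5,6,7,8,9} 2
  7 to go: {3,4,5,6,7,8,9} 6
  8 to go: {2,3,4,5,6,7,8,9} 6
  if 0:r drops first: 6 orders

6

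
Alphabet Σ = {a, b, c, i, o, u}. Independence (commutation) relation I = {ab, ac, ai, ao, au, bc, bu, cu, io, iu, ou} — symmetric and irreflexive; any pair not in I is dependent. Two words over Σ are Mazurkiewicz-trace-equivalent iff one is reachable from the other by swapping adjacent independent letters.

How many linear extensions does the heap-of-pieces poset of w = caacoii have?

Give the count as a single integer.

63

#0=c has no predecessor
#1=a has no predecessor
#2=a depends on [1:a]
#3=c depends on [0:c]
#4=o depends on [3:c]
#5=i depends on [3:c]
#6=i depends on [5:i]
sources: [0:c, 1:a]
N(rest) = Σ N(rest − s) over sources s of rest; N(one piece) = 1:
  size 1 → [2]=1  [4]=1  [6]=1
  size 2 → [1,2]=1  [2,4]=2  [2,6]=2  [4,6]=2  [5,6]=1
  size 3 → [1,2,4]=3  [1,2,6]=3  [2,4,6]=6  [2,5,6]=3  [4,5,6]=3
  size 4 → [1,2,4,6]=12  [1,2,5,6]=6  [2,4,5,6]=12  [3,4,5,6]=3
  size 5 → [0,3,4,5,6]=3  [1,2,4,5,6]=30  [2,3,4,5,6]=15
  first=0(c) contributes 45
  first=1(a) contributes 18
|[w]| = 63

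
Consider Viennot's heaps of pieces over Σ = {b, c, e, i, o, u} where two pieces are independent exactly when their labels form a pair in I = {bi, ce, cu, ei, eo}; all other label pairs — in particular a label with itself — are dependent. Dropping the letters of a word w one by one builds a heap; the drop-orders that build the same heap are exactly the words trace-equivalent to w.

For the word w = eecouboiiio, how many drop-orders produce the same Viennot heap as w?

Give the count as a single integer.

6

0(e) covers ∅
1(e) covers 0:e
2(c) covers ∅
3(o) covers 2:c
4(u) covers 1:e, 3:o
5(b) covers 4:u
6(o) covers 5:b
7(i) covers 6:o
8(i) covers 7:i
9(i) covers 8:i
10(o) covers 9:i
floor of heap: 0:e, 2:c
completions by unplaced set U, small U first (add the entries for U minus each lowest piece of U):
  |U|=1: {10}:1
  |U|=2: {9,10}:1
  |U|=3: {8,9,10}:1
  |U|=4: {7,8,9,10}:1
  |U|=5: {6,7,8,9,10}:1
  |U|=6: {5,6,7,8,9,10}:1
  |U|=7: {4,5,6,7,8,9,10}:1
  |U|=8: {1,4,5,6,7,8,9,10}:1  {3,4,5,6,7,8,9,10}:1
  |U|=9: {0,1,4,5,6,7,8,9,10}:1  {1,3,4,5,6,7,8,9,10}:2  {2,3,4,5,6,7,8,9,10}:1
  start at 0(e): 3
  start at 2(c): 3
sum over floor = 6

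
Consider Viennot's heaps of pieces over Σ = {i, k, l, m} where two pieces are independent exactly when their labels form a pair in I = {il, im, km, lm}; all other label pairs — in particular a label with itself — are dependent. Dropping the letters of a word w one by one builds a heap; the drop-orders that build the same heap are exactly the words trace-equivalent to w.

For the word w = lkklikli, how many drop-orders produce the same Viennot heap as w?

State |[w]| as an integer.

4

#0=l has no predecessor
#1=k depends on [0:l]
#2=k depends on [1:k]
#3=l depends on [2:k]
#4=i depends on [2:k]
#5=k depends on [3:l, 4:i]
#6=l depends on [5:k]
#7=i depends on [5:k]
sources: [0:l]
N(rest) = Σ N(rest − s) over sources s of rest; N(one piece) = 1:
  size 1 → [6]=1  [7]=1
  size 2 → [6,7]=2
  size 3 → [5,6,7]=2
  size 4 → [3,5,6,7]=2  [4,5,6,7]=2
  size 5 → [3,4,5,6,7]=4
  size 6 → [2,3,4,5,6,7]=4
  first=0(l) contributes 4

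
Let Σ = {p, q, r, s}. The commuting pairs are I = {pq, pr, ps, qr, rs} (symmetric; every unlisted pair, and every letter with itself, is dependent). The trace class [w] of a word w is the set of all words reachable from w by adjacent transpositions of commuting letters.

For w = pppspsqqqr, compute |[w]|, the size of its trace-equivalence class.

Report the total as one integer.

1260

drop 0:p onto floor
drop 1:p onto {0:p}
drop 2:p onto {1:p}
drop 3:s onto floor
drop 4:p onto {2:p}
drop 5:s onto {3:s}
drop 6:q onto {5:s}
drop 7:q onto {6:q}
drop 8:q onto {7:q}
drop 9:r onto floor
ground layer = {0:p, 3:s, 9:r}
drop-orders for the pieces not yet dropped (sum over which currently-grounded one goes next):
  1 to go: {4} 1  {8} 1  {9} 1
  2 to go: {2,4} 1  {4,8} 2  {4,9} 2  {7,8} 1  {8,9} 2
  3 to go: {1,2,4} 1  {2,4,8} 3  {2,4,9} 3  {4,7,8} 3  {4,8,9} 6  {6,7,8} 1  {7,8,9} 3
  4 to go: {0,1,2,4} 1  {1,2,4,8} 4  {1,2,4,9} 4  {2,4,7,8} 6  {2,4,8,9} 12  {4,6,7,8} 4  {4,7,8,9} 12  {5,6,7,8} 1  {6,7,8,9} 4
  5 to go: {0,1,2,4,8} 5  {0,1,2,4,9} 5  {1,2,4,7,8} 10  {1,2,4,8,9} 20  {2,4,6,7,8} 10  {2,4,7,8,9} 30  {3,5,6,7,8} 1  {4,5,6,7,8} 5  {4,6,7,8,9} 20  {5,6,7,8,9} 5
  6 to go: {0,1,2,4,7,8} 15  {0,1,2,4,8,9} 30  {1,2,4,6,7,8} 20  {1,2,4,7,8,9} 60  {2,4,5,6,7,8} 15  {2,4,6,7,8,9} 60  {3,4,5,6,7,8} 6  {3,5,6,7,8,9} 6  {4,5,6,7,8,9} 30
  7 to go: {0,1,2,4,6,7,8} 35  {0,1,2,4,7,8,9} 105  {1,2,4,5,6,7,8} 35  {1,2,4,6,7,8,9} 140  {2,3,4,5,6,7,8} 21  {2,4,5,6,7,8,9} 105  {3,4,5,6,7,8,9} 42
  8 to go: {0,1,2,4,5,6,7,8} 70  {0,1,2,4,6,7,8,9} 280  {1,2,3,4,5,6,7,8} 56  {1,2,4,5,6,7,8,9} 280  {2,3,4,5,6,7,8,9} 168
  if 0:p drops first: 504 orders
  if 3:s drops first: 630 orders
  if 9:r drops first: 126 orders
heap linearizations: 1260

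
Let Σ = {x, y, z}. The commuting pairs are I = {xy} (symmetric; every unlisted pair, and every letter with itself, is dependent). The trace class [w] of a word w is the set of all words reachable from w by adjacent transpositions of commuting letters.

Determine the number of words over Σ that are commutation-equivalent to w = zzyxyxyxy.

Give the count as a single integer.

35

drop 0:z onto floor
drop 1:z onto {0:z}
drop 2:y onto {1:z}
drop 3:x onto {1:z}
drop 4:y onto {2:y}
drop 5:x onto {3:x}
drop 6:y onto {4:y}
drop 7:x onto {5:x}
drop 8:y onto {6:y}
ground layer = {0:z}
drop-orders for the pieces not yet dropped (sum over which currently-grounded one goes next):
  1 to go: {7} 1  {8} 1
  2 to go: {5,7} 1  {6,8} 1  {7,8} 2
  3 to go: {3,5,7} 1  {4,6,8} 1  {5,7,8} 3  {6,7,8} 3
  4 to go: {2,4,6,8} 1  {3,5,7,8} 4  {4,6,7,8} 4  {5,6,7,8} 6
  5 to go: {2,4,6,7,8} 5  {3,5,6,7,8} 10  {4,5,6,7,8} 10
  6 to go: {2,4,5,6,7,8} 15  {3,4,5,6,7,8} 20
  7 to go: {2,3,4,5,6,7,8} 35
  if 0:z drops first: 35 orders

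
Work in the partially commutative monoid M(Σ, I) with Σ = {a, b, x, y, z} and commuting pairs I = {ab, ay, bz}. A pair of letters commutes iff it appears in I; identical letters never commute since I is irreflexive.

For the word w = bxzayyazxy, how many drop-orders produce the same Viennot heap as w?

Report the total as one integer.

6

piece 0:b — minimal
piece 1:x rests on {0:b}
piece 2:z rests on {1:x}
piece 3:a rests on {2:z}
piece 4:y rests on {2:z}
piece 5:y rests on {4:y}
piece 6:a rests on {3:a}
piece 7:z rests on {5:y, 6:a}
piece 8:x rests on {7:z}
piece 9:y rests on {8:x}
minimal pieces: {0:b}
ways to finish when only these pieces remain (= sum over removing one remaining piece with nothing left below it):
  1 left: {9}→1
  2 left: {8,9}→1
  3 left: {7,8,9}→1
  4 left: {5,7,8,9}→1  {6,7,8,9}→1
  5 left: {3,6,7,8,9}→1  {4,5,7,8,9}→1  {5,6,7,8,9}→2
  6 left: {3,5,6,7,8,9}→3  {4,5,6,7,8,9}→3
  7 left: {3,4,5,6,7,8,9}→6
  8 left: {2,3,4,5,6,7,8,9}→6
  placing 0:b first → 6 extensions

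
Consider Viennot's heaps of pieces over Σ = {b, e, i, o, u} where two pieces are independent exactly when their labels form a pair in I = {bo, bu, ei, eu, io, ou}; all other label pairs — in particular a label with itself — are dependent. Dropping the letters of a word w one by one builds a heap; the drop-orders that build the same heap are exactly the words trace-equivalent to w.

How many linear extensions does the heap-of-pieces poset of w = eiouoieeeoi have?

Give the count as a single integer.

drop 0:e onto floor
drop 1:i onto floor
drop 2:o onto {0:e}
drop 3:u onto {1:i}
drop 4:o onto {2:o}
drop 5:i onto {3:u}
drop 6:e onto {4:o}
drop 7:e onto {6:e}
drop 8:e onto {7:e}
drop 9:o onto {8:e}
drop 10:i onto {5:i}
ground layer = {0:e, 1:i}
drop-orders for the pieces not yet dropped (sum over which currently-grounded one goes next):
  1 to go: {9} 1  {10} 1
  2 to go: {5,10} 1  {8,9} 1  {9,10} 2
  3 to go: {3,5,10} 1  {5,9,10} 3  {7,8,9} 1  {8,9,10} 3
  4 to go: {1,3,5,10} 1  {3,5,9,10} 4  {5,8,9,10} 6  {6,7,8,9} 1  {7,8,9,10} 4
  5 to go: {1,3,5,9,10} 5  {3,5,8,9,10} 10  {4,6,7,8,9} 1  {5,7,8,9,10} 10  {6,7,8,9,10} 5
  6 to go: {1,3,5,8,9,10} 15  {2,4,6,7,8,9} 1  {3,5,7,8,9,10} 20  {4,6,7,8,9,10} 6  {5,6,7,8,9,10} 15
  7 to go: {0,2,4,6,7,8,9} 1  {1,3,5,7,8,9,10} 35  {2,4,6,7,8,9,10} 7  {3,5,6,7,8,9,10} 35  {4,5,6,7,8,9,10} 21
  8 to go: {0,2,4,6,7,8,9,10} 8  {1,3,5,6,7,8,9,10} 70  {2,4,5,6,7,8,9,10} 28  {3,4,5,6,7,8,9,10} 56
  9 to go: {0,2,4,5,6,7,8,9,10} 36  {1,3,4,5,6,7,8,9,10} 126  {2,3,4,5,6,7,8,9,10} 84
  if 0:e drops first: 210 orders
  if 1:i drops first: 120 orders
heap linearizations: 330

330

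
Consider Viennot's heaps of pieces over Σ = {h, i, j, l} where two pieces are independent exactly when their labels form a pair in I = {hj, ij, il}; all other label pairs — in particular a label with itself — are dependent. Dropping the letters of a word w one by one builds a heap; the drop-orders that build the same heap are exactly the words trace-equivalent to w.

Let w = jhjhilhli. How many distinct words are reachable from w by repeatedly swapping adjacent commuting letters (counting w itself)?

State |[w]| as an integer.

0(j) covers ∅
1(h) covers ∅
2(j) covers 0:j
3(h) covers 1:h
4(i) covers 3:h
5(l) covers 2:j, 3:h
6(h) covers 4:i, 5:l
7(l) covers 6:h
8(i) covers 6:h
floor of heap: 0:j, 1:h
completions by unplaced set U, small U first (add the entries for U minus each lowest piece of U):
  |U|=1: {7}:1  {8}:1
  |U|=2: {7,8}:2
  |U|=3: {6,7,8}:2
  |U|=4: {4,6,7,8}:2  {5,6,7,8}:2
  |U|=5: {2,5,6,7,8}:2  {4,5,6,7,8}:4
  |U|=6: {0,2,5,6,7,8}:2  {2,4,5,6,7,8}:6  {3,4,5,6,7,8}:4
  |U|=7: {0,2,4,5,6,7,8}:8  {1,3,4,5,6,7,8}:4  {2,3,4,5,6,7,8}:10
  start at 0(j): 14
  start at 1(h): 18
sum over floor = 32

32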